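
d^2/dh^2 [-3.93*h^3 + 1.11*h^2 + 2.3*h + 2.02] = 2.22 - 23.58*h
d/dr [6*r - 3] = 6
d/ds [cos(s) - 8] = -sin(s)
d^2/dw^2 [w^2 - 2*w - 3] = 2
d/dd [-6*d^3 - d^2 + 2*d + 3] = -18*d^2 - 2*d + 2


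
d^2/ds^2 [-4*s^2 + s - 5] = -8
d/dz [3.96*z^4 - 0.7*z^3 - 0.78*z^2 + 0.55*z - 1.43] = 15.84*z^3 - 2.1*z^2 - 1.56*z + 0.55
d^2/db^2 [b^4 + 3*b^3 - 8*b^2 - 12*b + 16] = 12*b^2 + 18*b - 16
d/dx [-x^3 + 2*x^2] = x*(4 - 3*x)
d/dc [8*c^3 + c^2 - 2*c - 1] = 24*c^2 + 2*c - 2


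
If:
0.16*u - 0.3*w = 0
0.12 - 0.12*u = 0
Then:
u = 1.00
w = 0.53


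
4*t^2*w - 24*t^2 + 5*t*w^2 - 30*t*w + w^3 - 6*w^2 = (t + w)*(4*t + w)*(w - 6)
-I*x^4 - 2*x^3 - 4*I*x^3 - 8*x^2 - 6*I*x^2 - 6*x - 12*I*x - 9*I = (x + 3)*(x - 3*I)*(x + I)*(-I*x - I)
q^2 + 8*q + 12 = (q + 2)*(q + 6)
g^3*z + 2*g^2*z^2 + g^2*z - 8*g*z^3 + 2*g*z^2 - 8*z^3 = (g - 2*z)*(g + 4*z)*(g*z + z)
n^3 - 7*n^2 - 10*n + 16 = (n - 8)*(n - 1)*(n + 2)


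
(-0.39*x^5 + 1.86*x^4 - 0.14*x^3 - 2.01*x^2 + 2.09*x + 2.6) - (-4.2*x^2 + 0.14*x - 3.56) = -0.39*x^5 + 1.86*x^4 - 0.14*x^3 + 2.19*x^2 + 1.95*x + 6.16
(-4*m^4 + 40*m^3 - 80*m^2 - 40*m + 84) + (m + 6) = -4*m^4 + 40*m^3 - 80*m^2 - 39*m + 90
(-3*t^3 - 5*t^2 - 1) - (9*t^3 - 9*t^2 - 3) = -12*t^3 + 4*t^2 + 2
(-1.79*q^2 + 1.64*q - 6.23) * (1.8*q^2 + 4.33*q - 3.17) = -3.222*q^4 - 4.7987*q^3 + 1.5615*q^2 - 32.1747*q + 19.7491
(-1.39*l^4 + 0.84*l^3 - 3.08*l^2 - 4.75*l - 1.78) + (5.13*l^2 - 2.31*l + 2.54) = -1.39*l^4 + 0.84*l^3 + 2.05*l^2 - 7.06*l + 0.76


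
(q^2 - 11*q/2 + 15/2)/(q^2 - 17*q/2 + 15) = (q - 3)/(q - 6)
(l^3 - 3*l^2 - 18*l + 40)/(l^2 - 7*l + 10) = l + 4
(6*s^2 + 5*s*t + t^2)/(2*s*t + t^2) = (3*s + t)/t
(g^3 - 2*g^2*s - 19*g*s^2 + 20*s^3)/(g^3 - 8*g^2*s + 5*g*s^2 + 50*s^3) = (-g^2 - 3*g*s + 4*s^2)/(-g^2 + 3*g*s + 10*s^2)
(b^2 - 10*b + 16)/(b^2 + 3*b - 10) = (b - 8)/(b + 5)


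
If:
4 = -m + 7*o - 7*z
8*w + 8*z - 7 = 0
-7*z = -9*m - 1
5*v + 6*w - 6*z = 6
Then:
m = 7*z/9 - 1/9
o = 10*z/9 + 5/9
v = 12*z/5 + 3/20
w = 7/8 - z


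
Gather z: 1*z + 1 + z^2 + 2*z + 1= z^2 + 3*z + 2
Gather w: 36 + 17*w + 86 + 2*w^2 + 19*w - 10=2*w^2 + 36*w + 112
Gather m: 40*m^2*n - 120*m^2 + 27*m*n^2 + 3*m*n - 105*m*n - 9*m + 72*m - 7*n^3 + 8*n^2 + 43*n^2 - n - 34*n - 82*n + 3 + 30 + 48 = m^2*(40*n - 120) + m*(27*n^2 - 102*n + 63) - 7*n^3 + 51*n^2 - 117*n + 81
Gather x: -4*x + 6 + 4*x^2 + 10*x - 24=4*x^2 + 6*x - 18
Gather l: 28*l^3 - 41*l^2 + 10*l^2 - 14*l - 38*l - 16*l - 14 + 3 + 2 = 28*l^3 - 31*l^2 - 68*l - 9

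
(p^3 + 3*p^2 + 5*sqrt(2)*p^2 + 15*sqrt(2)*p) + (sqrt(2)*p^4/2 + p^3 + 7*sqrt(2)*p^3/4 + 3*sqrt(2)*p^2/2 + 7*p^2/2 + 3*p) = sqrt(2)*p^4/2 + 2*p^3 + 7*sqrt(2)*p^3/4 + 13*p^2/2 + 13*sqrt(2)*p^2/2 + 3*p + 15*sqrt(2)*p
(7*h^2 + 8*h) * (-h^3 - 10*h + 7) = -7*h^5 - 8*h^4 - 70*h^3 - 31*h^2 + 56*h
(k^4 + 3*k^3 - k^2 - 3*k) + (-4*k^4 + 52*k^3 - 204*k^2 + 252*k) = -3*k^4 + 55*k^3 - 205*k^2 + 249*k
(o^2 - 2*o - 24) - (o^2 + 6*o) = -8*o - 24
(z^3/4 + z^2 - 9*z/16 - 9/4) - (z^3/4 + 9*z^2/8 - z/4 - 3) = -z^2/8 - 5*z/16 + 3/4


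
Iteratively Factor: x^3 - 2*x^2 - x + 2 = (x - 1)*(x^2 - x - 2) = (x - 2)*(x - 1)*(x + 1)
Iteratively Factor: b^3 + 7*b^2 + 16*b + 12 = (b + 2)*(b^2 + 5*b + 6) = (b + 2)^2*(b + 3)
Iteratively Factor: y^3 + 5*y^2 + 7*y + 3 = (y + 1)*(y^2 + 4*y + 3) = (y + 1)^2*(y + 3)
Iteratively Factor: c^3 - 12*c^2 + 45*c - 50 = (c - 5)*(c^2 - 7*c + 10) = (c - 5)*(c - 2)*(c - 5)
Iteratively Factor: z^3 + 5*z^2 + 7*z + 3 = (z + 3)*(z^2 + 2*z + 1) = (z + 1)*(z + 3)*(z + 1)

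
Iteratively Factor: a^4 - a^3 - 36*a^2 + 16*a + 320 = (a + 4)*(a^3 - 5*a^2 - 16*a + 80) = (a + 4)^2*(a^2 - 9*a + 20) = (a - 4)*(a + 4)^2*(a - 5)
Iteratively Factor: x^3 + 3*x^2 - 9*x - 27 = (x + 3)*(x^2 - 9) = (x + 3)^2*(x - 3)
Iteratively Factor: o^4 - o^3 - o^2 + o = (o - 1)*(o^3 - o) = (o - 1)*(o + 1)*(o^2 - o) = (o - 1)^2*(o + 1)*(o)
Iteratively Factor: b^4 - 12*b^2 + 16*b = (b - 2)*(b^3 + 2*b^2 - 8*b) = (b - 2)^2*(b^2 + 4*b) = b*(b - 2)^2*(b + 4)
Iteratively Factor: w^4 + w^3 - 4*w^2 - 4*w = (w)*(w^3 + w^2 - 4*w - 4) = w*(w + 2)*(w^2 - w - 2) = w*(w - 2)*(w + 2)*(w + 1)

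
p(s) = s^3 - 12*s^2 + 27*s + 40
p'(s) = 3*s^2 - 24*s + 27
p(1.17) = 56.76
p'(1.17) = 3.03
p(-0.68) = 15.78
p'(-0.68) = 44.71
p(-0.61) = 18.84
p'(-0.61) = 42.76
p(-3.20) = -202.05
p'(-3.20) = 134.52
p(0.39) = 48.76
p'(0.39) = 18.10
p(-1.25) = -14.45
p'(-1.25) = 61.69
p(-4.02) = -327.43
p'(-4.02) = 171.96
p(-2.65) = -134.43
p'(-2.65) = 111.67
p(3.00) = 40.00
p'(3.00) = -18.00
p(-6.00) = -770.00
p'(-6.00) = 279.00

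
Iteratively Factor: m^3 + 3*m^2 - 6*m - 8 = (m - 2)*(m^2 + 5*m + 4) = (m - 2)*(m + 4)*(m + 1)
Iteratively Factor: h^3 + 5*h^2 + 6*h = (h)*(h^2 + 5*h + 6) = h*(h + 2)*(h + 3)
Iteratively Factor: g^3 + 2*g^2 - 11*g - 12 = (g + 1)*(g^2 + g - 12) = (g - 3)*(g + 1)*(g + 4)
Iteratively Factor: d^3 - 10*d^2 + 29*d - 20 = (d - 4)*(d^2 - 6*d + 5) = (d - 5)*(d - 4)*(d - 1)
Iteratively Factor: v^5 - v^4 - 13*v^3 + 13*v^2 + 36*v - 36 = (v - 3)*(v^4 + 2*v^3 - 7*v^2 - 8*v + 12) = (v - 3)*(v - 2)*(v^3 + 4*v^2 + v - 6) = (v - 3)*(v - 2)*(v - 1)*(v^2 + 5*v + 6) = (v - 3)*(v - 2)*(v - 1)*(v + 3)*(v + 2)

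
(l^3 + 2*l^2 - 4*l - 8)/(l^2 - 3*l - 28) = (-l^3 - 2*l^2 + 4*l + 8)/(-l^2 + 3*l + 28)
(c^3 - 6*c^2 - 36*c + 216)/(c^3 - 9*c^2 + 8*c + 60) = (c^2 - 36)/(c^2 - 3*c - 10)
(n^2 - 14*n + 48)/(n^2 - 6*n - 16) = (n - 6)/(n + 2)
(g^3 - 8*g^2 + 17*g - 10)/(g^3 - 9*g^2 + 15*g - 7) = (g^2 - 7*g + 10)/(g^2 - 8*g + 7)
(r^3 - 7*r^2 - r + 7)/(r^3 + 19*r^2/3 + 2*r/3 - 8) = 3*(r^2 - 6*r - 7)/(3*r^2 + 22*r + 24)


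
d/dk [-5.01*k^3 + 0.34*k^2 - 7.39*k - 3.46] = -15.03*k^2 + 0.68*k - 7.39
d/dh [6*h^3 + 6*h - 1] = 18*h^2 + 6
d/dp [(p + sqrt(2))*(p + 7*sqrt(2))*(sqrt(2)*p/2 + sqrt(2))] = 3*sqrt(2)*p^2/2 + 2*sqrt(2)*p + 16*p + 7*sqrt(2) + 16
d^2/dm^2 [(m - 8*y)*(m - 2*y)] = 2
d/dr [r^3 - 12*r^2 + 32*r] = 3*r^2 - 24*r + 32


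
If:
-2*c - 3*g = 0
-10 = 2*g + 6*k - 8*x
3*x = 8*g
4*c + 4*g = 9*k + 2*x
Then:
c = -135/218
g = 45/109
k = -110/327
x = 120/109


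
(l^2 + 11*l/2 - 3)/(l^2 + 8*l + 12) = (l - 1/2)/(l + 2)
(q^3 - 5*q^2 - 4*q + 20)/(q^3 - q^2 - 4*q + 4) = (q - 5)/(q - 1)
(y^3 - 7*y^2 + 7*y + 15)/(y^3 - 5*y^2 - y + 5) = (y - 3)/(y - 1)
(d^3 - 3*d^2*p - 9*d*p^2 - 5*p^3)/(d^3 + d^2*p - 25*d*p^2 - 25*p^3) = (d + p)/(d + 5*p)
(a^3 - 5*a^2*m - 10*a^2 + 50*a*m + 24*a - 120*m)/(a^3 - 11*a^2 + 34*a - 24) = (a - 5*m)/(a - 1)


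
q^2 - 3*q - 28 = (q - 7)*(q + 4)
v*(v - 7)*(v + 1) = v^3 - 6*v^2 - 7*v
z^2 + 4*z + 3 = (z + 1)*(z + 3)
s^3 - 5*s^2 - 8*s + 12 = (s - 6)*(s - 1)*(s + 2)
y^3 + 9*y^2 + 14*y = y*(y + 2)*(y + 7)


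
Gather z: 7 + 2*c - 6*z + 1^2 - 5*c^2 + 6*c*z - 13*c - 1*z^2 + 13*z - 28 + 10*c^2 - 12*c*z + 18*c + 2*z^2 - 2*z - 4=5*c^2 + 7*c + z^2 + z*(5 - 6*c) - 24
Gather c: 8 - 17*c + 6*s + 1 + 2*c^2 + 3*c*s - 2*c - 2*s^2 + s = 2*c^2 + c*(3*s - 19) - 2*s^2 + 7*s + 9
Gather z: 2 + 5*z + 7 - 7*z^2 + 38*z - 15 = -7*z^2 + 43*z - 6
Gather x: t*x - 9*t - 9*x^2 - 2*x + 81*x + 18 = -9*t - 9*x^2 + x*(t + 79) + 18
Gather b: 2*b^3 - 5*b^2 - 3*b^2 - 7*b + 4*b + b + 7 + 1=2*b^3 - 8*b^2 - 2*b + 8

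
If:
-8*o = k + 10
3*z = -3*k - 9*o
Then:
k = 6 - 8*z/5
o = z/5 - 2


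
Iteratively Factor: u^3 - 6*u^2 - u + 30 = (u + 2)*(u^2 - 8*u + 15) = (u - 3)*(u + 2)*(u - 5)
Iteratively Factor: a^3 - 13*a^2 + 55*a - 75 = (a - 5)*(a^2 - 8*a + 15) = (a - 5)*(a - 3)*(a - 5)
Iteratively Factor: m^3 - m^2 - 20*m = (m)*(m^2 - m - 20) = m*(m - 5)*(m + 4)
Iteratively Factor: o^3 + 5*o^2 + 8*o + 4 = (o + 1)*(o^2 + 4*o + 4) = (o + 1)*(o + 2)*(o + 2)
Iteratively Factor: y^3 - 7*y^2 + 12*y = (y)*(y^2 - 7*y + 12) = y*(y - 3)*(y - 4)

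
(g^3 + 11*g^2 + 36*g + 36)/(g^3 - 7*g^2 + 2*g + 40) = (g^2 + 9*g + 18)/(g^2 - 9*g + 20)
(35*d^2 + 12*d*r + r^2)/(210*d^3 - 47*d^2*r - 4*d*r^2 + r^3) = (5*d + r)/(30*d^2 - 11*d*r + r^2)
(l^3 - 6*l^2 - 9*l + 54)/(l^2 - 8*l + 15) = (l^2 - 3*l - 18)/(l - 5)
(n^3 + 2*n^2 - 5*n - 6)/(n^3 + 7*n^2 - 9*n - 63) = (n^2 - n - 2)/(n^2 + 4*n - 21)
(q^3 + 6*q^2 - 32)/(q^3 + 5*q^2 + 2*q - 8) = (q^2 + 2*q - 8)/(q^2 + q - 2)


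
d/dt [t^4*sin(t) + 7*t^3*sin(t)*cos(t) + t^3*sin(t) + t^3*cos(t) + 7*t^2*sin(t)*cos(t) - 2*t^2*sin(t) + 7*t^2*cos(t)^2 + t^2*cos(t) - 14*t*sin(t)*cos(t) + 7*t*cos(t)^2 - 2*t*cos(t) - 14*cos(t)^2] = t^4*cos(t) + 3*t^3*sin(t) + t^3*cos(t) + 7*t^3*cos(2*t) + 2*t^2*sin(t) + 7*t^2*sin(2*t)/2 + t^2*cos(t) + 7*t^2*cos(2*t) - 7*t*cos(2*t) + 2*sqrt(2)*t*cos(t + pi/4) + 7*t + 7*sin(2*t) - 2*cos(t) + 7*cos(2*t)/2 + 7/2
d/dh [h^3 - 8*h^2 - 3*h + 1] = 3*h^2 - 16*h - 3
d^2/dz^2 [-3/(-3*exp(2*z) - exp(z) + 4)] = 3*(2*(6*exp(z) + 1)^2*exp(z) - (12*exp(z) + 1)*(3*exp(2*z) + exp(z) - 4))*exp(z)/(3*exp(2*z) + exp(z) - 4)^3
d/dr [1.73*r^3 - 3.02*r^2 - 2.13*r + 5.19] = 5.19*r^2 - 6.04*r - 2.13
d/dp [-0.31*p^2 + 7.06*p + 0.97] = 7.06 - 0.62*p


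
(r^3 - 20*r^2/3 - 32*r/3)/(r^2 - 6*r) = (3*r^2 - 20*r - 32)/(3*(r - 6))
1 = 1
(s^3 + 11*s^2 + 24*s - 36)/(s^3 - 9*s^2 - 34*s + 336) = (s^2 + 5*s - 6)/(s^2 - 15*s + 56)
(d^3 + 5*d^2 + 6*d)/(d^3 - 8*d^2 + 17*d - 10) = d*(d^2 + 5*d + 6)/(d^3 - 8*d^2 + 17*d - 10)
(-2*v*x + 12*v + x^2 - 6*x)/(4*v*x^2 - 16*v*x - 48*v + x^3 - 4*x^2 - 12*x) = (-2*v + x)/(4*v*x + 8*v + x^2 + 2*x)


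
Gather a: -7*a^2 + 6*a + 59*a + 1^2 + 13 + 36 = -7*a^2 + 65*a + 50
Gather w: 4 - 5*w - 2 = 2 - 5*w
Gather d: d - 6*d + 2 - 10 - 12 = -5*d - 20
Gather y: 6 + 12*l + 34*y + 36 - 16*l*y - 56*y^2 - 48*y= 12*l - 56*y^2 + y*(-16*l - 14) + 42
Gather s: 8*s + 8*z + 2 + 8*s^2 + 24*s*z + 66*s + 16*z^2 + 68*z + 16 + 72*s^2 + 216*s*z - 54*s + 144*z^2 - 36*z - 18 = 80*s^2 + s*(240*z + 20) + 160*z^2 + 40*z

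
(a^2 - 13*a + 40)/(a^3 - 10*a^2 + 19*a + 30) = (a - 8)/(a^2 - 5*a - 6)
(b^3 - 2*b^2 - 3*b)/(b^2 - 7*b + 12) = b*(b + 1)/(b - 4)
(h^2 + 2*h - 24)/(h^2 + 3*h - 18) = (h - 4)/(h - 3)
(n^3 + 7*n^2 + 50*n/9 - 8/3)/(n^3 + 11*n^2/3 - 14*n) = (9*n^2 + 9*n - 4)/(3*n*(3*n - 7))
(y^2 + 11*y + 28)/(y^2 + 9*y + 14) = (y + 4)/(y + 2)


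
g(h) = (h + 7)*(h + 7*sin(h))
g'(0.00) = 56.00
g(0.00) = 0.00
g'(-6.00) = 3.68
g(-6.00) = -4.04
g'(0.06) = 56.87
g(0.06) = 3.39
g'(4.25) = -25.89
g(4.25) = -22.67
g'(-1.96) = -16.78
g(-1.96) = -42.52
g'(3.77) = -50.56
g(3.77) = -3.72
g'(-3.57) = -19.07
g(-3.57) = -2.27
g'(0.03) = 56.46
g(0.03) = 1.69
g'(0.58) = 56.38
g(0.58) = 33.47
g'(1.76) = 5.86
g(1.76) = 75.64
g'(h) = h + (h + 7)*(7*cos(h) + 1) + 7*sin(h)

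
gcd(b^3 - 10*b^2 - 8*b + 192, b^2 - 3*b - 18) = b - 6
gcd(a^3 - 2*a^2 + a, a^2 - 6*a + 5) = a - 1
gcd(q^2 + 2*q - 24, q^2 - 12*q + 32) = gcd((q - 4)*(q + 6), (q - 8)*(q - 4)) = q - 4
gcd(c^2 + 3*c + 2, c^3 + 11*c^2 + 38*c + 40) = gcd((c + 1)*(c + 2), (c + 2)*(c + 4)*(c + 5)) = c + 2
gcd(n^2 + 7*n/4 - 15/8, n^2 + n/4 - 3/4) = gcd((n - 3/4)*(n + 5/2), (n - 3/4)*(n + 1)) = n - 3/4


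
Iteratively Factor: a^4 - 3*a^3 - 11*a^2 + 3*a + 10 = (a + 2)*(a^3 - 5*a^2 - a + 5) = (a + 1)*(a + 2)*(a^2 - 6*a + 5) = (a - 5)*(a + 1)*(a + 2)*(a - 1)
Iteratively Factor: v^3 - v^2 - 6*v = (v - 3)*(v^2 + 2*v) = v*(v - 3)*(v + 2)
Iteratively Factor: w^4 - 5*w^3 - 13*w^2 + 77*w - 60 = (w + 4)*(w^3 - 9*w^2 + 23*w - 15) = (w - 3)*(w + 4)*(w^2 - 6*w + 5) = (w - 5)*(w - 3)*(w + 4)*(w - 1)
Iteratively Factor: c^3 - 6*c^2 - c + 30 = (c - 5)*(c^2 - c - 6) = (c - 5)*(c - 3)*(c + 2)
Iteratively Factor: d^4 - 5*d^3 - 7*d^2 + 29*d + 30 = (d + 2)*(d^3 - 7*d^2 + 7*d + 15) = (d + 1)*(d + 2)*(d^2 - 8*d + 15) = (d - 3)*(d + 1)*(d + 2)*(d - 5)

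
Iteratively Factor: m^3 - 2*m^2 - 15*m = (m - 5)*(m^2 + 3*m) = (m - 5)*(m + 3)*(m)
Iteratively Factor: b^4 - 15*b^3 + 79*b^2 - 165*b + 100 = (b - 5)*(b^3 - 10*b^2 + 29*b - 20) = (b - 5)*(b - 4)*(b^2 - 6*b + 5) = (b - 5)^2*(b - 4)*(b - 1)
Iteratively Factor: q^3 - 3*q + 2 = (q - 1)*(q^2 + q - 2) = (q - 1)^2*(q + 2)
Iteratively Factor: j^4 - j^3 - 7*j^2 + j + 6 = (j - 3)*(j^3 + 2*j^2 - j - 2) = (j - 3)*(j - 1)*(j^2 + 3*j + 2) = (j - 3)*(j - 1)*(j + 2)*(j + 1)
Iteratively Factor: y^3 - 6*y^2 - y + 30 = (y + 2)*(y^2 - 8*y + 15) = (y - 5)*(y + 2)*(y - 3)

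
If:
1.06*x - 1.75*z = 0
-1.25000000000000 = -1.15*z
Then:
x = 1.79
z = 1.09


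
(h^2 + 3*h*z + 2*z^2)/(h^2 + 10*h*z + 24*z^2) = (h^2 + 3*h*z + 2*z^2)/(h^2 + 10*h*z + 24*z^2)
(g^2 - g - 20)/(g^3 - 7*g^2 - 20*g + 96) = (g - 5)/(g^2 - 11*g + 24)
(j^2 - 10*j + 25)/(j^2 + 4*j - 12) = (j^2 - 10*j + 25)/(j^2 + 4*j - 12)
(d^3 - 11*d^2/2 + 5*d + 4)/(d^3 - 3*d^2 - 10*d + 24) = (d + 1/2)/(d + 3)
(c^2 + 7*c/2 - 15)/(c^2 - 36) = (c - 5/2)/(c - 6)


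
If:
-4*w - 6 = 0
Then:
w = -3/2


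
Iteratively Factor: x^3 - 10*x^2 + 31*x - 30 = (x - 5)*(x^2 - 5*x + 6) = (x - 5)*(x - 2)*(x - 3)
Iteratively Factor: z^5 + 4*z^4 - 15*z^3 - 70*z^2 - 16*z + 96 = (z + 3)*(z^4 + z^3 - 18*z^2 - 16*z + 32) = (z - 4)*(z + 3)*(z^3 + 5*z^2 + 2*z - 8) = (z - 4)*(z + 3)*(z + 4)*(z^2 + z - 2) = (z - 4)*(z + 2)*(z + 3)*(z + 4)*(z - 1)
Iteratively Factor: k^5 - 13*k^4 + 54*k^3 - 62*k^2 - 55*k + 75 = (k - 5)*(k^4 - 8*k^3 + 14*k^2 + 8*k - 15) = (k - 5)*(k - 1)*(k^3 - 7*k^2 + 7*k + 15) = (k - 5)*(k - 1)*(k + 1)*(k^2 - 8*k + 15) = (k - 5)^2*(k - 1)*(k + 1)*(k - 3)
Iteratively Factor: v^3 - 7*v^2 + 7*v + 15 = (v + 1)*(v^2 - 8*v + 15) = (v - 5)*(v + 1)*(v - 3)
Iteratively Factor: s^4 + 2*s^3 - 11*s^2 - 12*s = (s + 4)*(s^3 - 2*s^2 - 3*s) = (s - 3)*(s + 4)*(s^2 + s) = (s - 3)*(s + 1)*(s + 4)*(s)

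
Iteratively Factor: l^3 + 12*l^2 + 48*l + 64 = (l + 4)*(l^2 + 8*l + 16) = (l + 4)^2*(l + 4)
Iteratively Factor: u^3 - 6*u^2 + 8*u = (u)*(u^2 - 6*u + 8) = u*(u - 2)*(u - 4)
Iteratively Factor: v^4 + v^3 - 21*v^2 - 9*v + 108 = (v - 3)*(v^3 + 4*v^2 - 9*v - 36) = (v - 3)*(v + 4)*(v^2 - 9) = (v - 3)*(v + 3)*(v + 4)*(v - 3)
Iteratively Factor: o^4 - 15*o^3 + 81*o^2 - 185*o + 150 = (o - 3)*(o^3 - 12*o^2 + 45*o - 50) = (o - 5)*(o - 3)*(o^2 - 7*o + 10) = (o - 5)*(o - 3)*(o - 2)*(o - 5)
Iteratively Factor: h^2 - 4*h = (h - 4)*(h)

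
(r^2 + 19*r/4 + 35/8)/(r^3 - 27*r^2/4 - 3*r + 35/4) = (r + 7/2)/(r^2 - 8*r + 7)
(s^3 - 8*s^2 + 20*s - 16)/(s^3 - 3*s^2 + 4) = (s - 4)/(s + 1)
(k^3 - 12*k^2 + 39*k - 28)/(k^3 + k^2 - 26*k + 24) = (k - 7)/(k + 6)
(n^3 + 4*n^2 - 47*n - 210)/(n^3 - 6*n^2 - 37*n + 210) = (n + 5)/(n - 5)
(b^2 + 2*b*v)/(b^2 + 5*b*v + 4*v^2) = b*(b + 2*v)/(b^2 + 5*b*v + 4*v^2)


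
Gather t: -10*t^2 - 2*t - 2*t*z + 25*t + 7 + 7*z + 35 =-10*t^2 + t*(23 - 2*z) + 7*z + 42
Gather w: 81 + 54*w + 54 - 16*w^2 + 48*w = -16*w^2 + 102*w + 135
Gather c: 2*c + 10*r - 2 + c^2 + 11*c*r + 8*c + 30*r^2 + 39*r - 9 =c^2 + c*(11*r + 10) + 30*r^2 + 49*r - 11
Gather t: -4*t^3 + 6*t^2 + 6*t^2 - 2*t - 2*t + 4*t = -4*t^3 + 12*t^2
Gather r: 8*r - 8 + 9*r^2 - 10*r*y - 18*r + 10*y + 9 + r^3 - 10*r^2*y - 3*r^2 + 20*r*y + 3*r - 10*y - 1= r^3 + r^2*(6 - 10*y) + r*(10*y - 7)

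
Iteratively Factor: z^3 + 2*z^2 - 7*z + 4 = (z - 1)*(z^2 + 3*z - 4) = (z - 1)^2*(z + 4)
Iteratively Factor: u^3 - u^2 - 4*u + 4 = (u - 1)*(u^2 - 4) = (u - 2)*(u - 1)*(u + 2)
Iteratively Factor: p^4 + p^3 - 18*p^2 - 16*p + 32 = (p - 4)*(p^3 + 5*p^2 + 2*p - 8) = (p - 4)*(p - 1)*(p^2 + 6*p + 8) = (p - 4)*(p - 1)*(p + 4)*(p + 2)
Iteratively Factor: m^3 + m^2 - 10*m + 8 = (m - 2)*(m^2 + 3*m - 4) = (m - 2)*(m + 4)*(m - 1)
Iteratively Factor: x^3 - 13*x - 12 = (x + 3)*(x^2 - 3*x - 4) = (x - 4)*(x + 3)*(x + 1)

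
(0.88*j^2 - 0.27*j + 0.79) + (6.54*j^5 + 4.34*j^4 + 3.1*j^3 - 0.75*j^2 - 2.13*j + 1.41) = 6.54*j^5 + 4.34*j^4 + 3.1*j^3 + 0.13*j^2 - 2.4*j + 2.2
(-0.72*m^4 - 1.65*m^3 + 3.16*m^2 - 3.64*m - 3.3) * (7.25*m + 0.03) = -5.22*m^5 - 11.9841*m^4 + 22.8605*m^3 - 26.2952*m^2 - 24.0342*m - 0.099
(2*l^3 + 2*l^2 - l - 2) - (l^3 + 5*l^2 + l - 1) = l^3 - 3*l^2 - 2*l - 1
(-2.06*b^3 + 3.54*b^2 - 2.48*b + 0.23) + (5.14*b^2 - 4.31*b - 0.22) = -2.06*b^3 + 8.68*b^2 - 6.79*b + 0.01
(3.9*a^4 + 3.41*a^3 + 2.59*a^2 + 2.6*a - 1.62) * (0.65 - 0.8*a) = -3.12*a^5 - 0.193*a^4 + 0.1445*a^3 - 0.3965*a^2 + 2.986*a - 1.053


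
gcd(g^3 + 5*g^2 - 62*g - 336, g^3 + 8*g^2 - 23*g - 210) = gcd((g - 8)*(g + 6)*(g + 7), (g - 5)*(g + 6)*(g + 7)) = g^2 + 13*g + 42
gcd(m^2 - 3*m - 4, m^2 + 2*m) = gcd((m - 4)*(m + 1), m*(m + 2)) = 1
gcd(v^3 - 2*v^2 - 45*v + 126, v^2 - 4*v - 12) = v - 6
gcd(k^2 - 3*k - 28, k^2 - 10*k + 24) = 1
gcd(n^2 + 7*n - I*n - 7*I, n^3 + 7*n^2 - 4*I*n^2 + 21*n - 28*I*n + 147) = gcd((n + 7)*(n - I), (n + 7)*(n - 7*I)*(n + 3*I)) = n + 7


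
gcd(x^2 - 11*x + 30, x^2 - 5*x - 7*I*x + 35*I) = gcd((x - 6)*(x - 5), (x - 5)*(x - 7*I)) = x - 5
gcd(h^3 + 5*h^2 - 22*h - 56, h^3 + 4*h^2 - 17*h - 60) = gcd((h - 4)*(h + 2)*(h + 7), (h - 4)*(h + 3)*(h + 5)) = h - 4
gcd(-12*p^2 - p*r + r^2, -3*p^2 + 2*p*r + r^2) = 3*p + r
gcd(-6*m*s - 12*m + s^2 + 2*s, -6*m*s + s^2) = -6*m + s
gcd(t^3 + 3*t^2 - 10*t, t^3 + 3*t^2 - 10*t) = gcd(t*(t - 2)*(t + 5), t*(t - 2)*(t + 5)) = t^3 + 3*t^2 - 10*t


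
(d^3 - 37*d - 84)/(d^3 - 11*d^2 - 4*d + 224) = (d + 3)/(d - 8)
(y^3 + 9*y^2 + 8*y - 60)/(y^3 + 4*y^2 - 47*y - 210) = (y - 2)/(y - 7)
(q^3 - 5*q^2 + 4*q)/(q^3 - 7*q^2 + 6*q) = (q - 4)/(q - 6)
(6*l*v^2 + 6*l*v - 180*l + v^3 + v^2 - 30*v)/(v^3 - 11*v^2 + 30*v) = (6*l*v + 36*l + v^2 + 6*v)/(v*(v - 6))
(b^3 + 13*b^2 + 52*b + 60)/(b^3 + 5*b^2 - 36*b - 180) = (b + 2)/(b - 6)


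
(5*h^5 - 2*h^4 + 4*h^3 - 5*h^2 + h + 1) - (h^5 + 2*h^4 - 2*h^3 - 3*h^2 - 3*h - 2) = 4*h^5 - 4*h^4 + 6*h^3 - 2*h^2 + 4*h + 3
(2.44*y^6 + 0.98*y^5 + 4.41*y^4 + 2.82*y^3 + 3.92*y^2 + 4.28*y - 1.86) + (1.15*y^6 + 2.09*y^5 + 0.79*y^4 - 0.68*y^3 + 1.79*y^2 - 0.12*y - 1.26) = 3.59*y^6 + 3.07*y^5 + 5.2*y^4 + 2.14*y^3 + 5.71*y^2 + 4.16*y - 3.12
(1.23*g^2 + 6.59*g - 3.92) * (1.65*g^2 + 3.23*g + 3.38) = 2.0295*g^4 + 14.8464*g^3 + 18.9751*g^2 + 9.6126*g - 13.2496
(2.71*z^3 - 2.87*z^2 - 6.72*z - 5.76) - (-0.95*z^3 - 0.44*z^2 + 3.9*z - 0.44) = 3.66*z^3 - 2.43*z^2 - 10.62*z - 5.32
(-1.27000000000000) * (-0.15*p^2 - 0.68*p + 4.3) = 0.1905*p^2 + 0.8636*p - 5.461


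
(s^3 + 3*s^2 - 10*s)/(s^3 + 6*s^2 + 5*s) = (s - 2)/(s + 1)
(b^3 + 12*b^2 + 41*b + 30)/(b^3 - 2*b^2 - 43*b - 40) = (b + 6)/(b - 8)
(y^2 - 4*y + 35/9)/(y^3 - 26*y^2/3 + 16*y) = (9*y^2 - 36*y + 35)/(3*y*(3*y^2 - 26*y + 48))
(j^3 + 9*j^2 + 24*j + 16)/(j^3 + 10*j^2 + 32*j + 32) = (j + 1)/(j + 2)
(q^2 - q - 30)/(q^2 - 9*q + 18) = (q + 5)/(q - 3)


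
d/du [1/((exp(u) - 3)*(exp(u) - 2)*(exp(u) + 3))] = (-(exp(u) - 3)*(exp(u) - 2) - (exp(u) - 3)*(exp(u) + 3) - (exp(u) - 2)*(exp(u) + 3))*exp(u)/((exp(u) - 3)^2*(exp(u) - 2)^2*(exp(u) + 3)^2)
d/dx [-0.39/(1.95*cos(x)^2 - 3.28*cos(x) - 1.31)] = (1.2792 - 1.521*cos(x))*sin(x)/(-1.95*cos(x)^2 + 3.28*cos(x) + 1.31)^2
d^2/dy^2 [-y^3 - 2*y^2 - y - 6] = -6*y - 4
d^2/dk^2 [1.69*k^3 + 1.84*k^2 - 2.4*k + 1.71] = 10.14*k + 3.68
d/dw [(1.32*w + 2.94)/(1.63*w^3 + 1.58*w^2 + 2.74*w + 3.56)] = (2.1516*w^3 + 2.0856*w^2 + 3.6168*w - (1.32*w + 2.94)*(4.89*w^2 + 3.16*w + 2.74) + 4.6992)/(1.63*w^3 + 1.58*w^2 + 2.74*w + 3.56)^2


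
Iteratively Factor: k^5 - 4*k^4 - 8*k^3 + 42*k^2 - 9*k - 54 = (k - 3)*(k^4 - k^3 - 11*k^2 + 9*k + 18) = (k - 3)*(k - 2)*(k^3 + k^2 - 9*k - 9) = (k - 3)*(k - 2)*(k + 1)*(k^2 - 9) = (k - 3)*(k - 2)*(k + 1)*(k + 3)*(k - 3)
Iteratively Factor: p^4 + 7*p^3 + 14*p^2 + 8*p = (p + 4)*(p^3 + 3*p^2 + 2*p) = (p + 1)*(p + 4)*(p^2 + 2*p) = p*(p + 1)*(p + 4)*(p + 2)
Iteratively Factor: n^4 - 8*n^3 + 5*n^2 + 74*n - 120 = (n - 4)*(n^3 - 4*n^2 - 11*n + 30) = (n - 4)*(n - 2)*(n^2 - 2*n - 15) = (n - 4)*(n - 2)*(n + 3)*(n - 5)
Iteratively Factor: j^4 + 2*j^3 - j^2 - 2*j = (j)*(j^3 + 2*j^2 - j - 2) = j*(j + 2)*(j^2 - 1) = j*(j - 1)*(j + 2)*(j + 1)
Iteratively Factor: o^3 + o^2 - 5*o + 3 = (o + 3)*(o^2 - 2*o + 1) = (o - 1)*(o + 3)*(o - 1)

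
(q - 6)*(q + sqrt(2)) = q^2 - 6*q + sqrt(2)*q - 6*sqrt(2)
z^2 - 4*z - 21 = (z - 7)*(z + 3)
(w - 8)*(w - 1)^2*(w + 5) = w^4 - 5*w^3 - 33*w^2 + 77*w - 40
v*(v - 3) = v^2 - 3*v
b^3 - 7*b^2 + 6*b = b*(b - 6)*(b - 1)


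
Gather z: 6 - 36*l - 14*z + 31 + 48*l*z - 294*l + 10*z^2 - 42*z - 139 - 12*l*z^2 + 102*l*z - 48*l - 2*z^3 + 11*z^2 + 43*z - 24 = -378*l - 2*z^3 + z^2*(21 - 12*l) + z*(150*l - 13) - 126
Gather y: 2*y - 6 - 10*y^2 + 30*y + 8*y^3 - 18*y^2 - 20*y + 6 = 8*y^3 - 28*y^2 + 12*y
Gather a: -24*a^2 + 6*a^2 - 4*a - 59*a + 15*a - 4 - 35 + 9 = -18*a^2 - 48*a - 30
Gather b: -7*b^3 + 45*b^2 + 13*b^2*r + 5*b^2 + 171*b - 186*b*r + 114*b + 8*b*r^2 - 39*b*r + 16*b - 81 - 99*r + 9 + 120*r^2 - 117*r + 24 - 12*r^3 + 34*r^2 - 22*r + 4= -7*b^3 + b^2*(13*r + 50) + b*(8*r^2 - 225*r + 301) - 12*r^3 + 154*r^2 - 238*r - 44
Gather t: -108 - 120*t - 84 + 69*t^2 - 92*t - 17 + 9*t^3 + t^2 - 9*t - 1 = 9*t^3 + 70*t^2 - 221*t - 210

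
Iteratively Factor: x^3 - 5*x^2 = (x - 5)*(x^2) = x*(x - 5)*(x)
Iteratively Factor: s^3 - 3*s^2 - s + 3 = (s - 3)*(s^2 - 1) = (s - 3)*(s + 1)*(s - 1)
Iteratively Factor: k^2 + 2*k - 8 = (k - 2)*(k + 4)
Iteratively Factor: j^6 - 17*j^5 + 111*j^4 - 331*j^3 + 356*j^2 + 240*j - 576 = (j - 3)*(j^5 - 14*j^4 + 69*j^3 - 124*j^2 - 16*j + 192) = (j - 3)*(j + 1)*(j^4 - 15*j^3 + 84*j^2 - 208*j + 192) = (j - 4)*(j - 3)*(j + 1)*(j^3 - 11*j^2 + 40*j - 48) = (j - 4)*(j - 3)^2*(j + 1)*(j^2 - 8*j + 16) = (j - 4)^2*(j - 3)^2*(j + 1)*(j - 4)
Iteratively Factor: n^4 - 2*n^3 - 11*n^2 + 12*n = (n + 3)*(n^3 - 5*n^2 + 4*n) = (n - 4)*(n + 3)*(n^2 - n) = (n - 4)*(n - 1)*(n + 3)*(n)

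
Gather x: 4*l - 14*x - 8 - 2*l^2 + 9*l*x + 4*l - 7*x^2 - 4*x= -2*l^2 + 8*l - 7*x^2 + x*(9*l - 18) - 8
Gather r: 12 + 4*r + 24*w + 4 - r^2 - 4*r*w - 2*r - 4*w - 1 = -r^2 + r*(2 - 4*w) + 20*w + 15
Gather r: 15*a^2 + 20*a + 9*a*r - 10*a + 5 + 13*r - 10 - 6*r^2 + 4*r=15*a^2 + 10*a - 6*r^2 + r*(9*a + 17) - 5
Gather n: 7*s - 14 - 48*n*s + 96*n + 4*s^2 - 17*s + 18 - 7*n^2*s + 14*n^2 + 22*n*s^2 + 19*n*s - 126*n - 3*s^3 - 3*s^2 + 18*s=n^2*(14 - 7*s) + n*(22*s^2 - 29*s - 30) - 3*s^3 + s^2 + 8*s + 4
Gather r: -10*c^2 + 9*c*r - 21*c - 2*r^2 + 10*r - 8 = -10*c^2 - 21*c - 2*r^2 + r*(9*c + 10) - 8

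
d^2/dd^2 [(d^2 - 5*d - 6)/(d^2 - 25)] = 2*(-5*d^3 + 57*d^2 - 375*d + 475)/(d^6 - 75*d^4 + 1875*d^2 - 15625)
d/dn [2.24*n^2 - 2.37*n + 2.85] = 4.48*n - 2.37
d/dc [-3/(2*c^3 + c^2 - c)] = 3*(6*c^2 + 2*c - 1)/(c^2*(2*c^2 + c - 1)^2)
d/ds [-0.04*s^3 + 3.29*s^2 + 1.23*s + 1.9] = -0.12*s^2 + 6.58*s + 1.23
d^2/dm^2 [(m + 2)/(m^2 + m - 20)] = 2*(-3*(m + 1)*(m^2 + m - 20) + (m + 2)*(2*m + 1)^2)/(m^2 + m - 20)^3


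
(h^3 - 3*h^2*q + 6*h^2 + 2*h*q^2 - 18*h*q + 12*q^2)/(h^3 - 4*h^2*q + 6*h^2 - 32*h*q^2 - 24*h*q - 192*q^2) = (-h^2 + 3*h*q - 2*q^2)/(-h^2 + 4*h*q + 32*q^2)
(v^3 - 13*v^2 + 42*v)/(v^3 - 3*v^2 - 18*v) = (v - 7)/(v + 3)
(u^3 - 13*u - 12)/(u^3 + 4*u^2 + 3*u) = (u - 4)/u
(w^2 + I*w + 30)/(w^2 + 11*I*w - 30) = (w - 5*I)/(w + 5*I)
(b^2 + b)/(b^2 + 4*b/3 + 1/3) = 3*b/(3*b + 1)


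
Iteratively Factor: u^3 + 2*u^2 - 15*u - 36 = (u + 3)*(u^2 - u - 12) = (u - 4)*(u + 3)*(u + 3)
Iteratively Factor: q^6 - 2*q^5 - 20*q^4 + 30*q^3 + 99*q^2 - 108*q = (q + 3)*(q^5 - 5*q^4 - 5*q^3 + 45*q^2 - 36*q) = (q - 4)*(q + 3)*(q^4 - q^3 - 9*q^2 + 9*q) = (q - 4)*(q - 3)*(q + 3)*(q^3 + 2*q^2 - 3*q) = (q - 4)*(q - 3)*(q - 1)*(q + 3)*(q^2 + 3*q) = (q - 4)*(q - 3)*(q - 1)*(q + 3)^2*(q)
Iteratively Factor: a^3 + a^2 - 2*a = (a + 2)*(a^2 - a) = a*(a + 2)*(a - 1)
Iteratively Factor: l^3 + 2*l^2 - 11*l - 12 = (l + 4)*(l^2 - 2*l - 3) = (l + 1)*(l + 4)*(l - 3)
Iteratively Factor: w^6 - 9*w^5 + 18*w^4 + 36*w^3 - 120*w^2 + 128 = (w + 2)*(w^5 - 11*w^4 + 40*w^3 - 44*w^2 - 32*w + 64) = (w - 2)*(w + 2)*(w^4 - 9*w^3 + 22*w^2 - 32) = (w - 4)*(w - 2)*(w + 2)*(w^3 - 5*w^2 + 2*w + 8) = (w - 4)^2*(w - 2)*(w + 2)*(w^2 - w - 2) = (w - 4)^2*(w - 2)^2*(w + 2)*(w + 1)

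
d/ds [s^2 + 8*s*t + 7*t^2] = 2*s + 8*t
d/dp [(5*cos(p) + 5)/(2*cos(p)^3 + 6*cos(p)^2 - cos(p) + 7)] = 5*(15*cos(p) + 6*cos(2*p) + cos(3*p) - 2)*sin(p)/(2*cos(p)^3 + 6*cos(p)^2 - cos(p) + 7)^2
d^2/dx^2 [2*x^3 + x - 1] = 12*x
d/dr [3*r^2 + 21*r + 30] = 6*r + 21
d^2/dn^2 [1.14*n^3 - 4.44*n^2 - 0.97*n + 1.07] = 6.84*n - 8.88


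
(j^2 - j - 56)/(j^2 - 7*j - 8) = (j + 7)/(j + 1)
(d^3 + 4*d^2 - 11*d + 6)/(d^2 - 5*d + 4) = (d^2 + 5*d - 6)/(d - 4)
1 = 1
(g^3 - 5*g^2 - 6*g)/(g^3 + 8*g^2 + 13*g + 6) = g*(g - 6)/(g^2 + 7*g + 6)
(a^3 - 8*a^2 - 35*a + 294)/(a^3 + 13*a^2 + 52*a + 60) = (a^2 - 14*a + 49)/(a^2 + 7*a + 10)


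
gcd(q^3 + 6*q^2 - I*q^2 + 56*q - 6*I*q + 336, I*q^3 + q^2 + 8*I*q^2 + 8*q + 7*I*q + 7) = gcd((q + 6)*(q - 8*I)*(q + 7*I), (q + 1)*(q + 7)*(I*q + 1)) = 1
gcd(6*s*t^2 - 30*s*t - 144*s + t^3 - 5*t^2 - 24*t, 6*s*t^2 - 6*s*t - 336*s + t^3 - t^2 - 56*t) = 6*s*t - 48*s + t^2 - 8*t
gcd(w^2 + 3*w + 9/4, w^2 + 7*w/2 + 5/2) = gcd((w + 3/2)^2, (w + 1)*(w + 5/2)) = 1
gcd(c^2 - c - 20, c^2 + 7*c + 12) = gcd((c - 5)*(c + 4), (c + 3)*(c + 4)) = c + 4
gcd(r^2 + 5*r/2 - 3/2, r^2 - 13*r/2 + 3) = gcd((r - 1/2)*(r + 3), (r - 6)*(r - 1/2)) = r - 1/2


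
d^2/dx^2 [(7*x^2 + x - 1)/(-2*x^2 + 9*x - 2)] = 2*(-130*x^3 + 96*x^2 - 42*x + 31)/(8*x^6 - 108*x^5 + 510*x^4 - 945*x^3 + 510*x^2 - 108*x + 8)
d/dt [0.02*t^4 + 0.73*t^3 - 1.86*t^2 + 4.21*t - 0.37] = 0.08*t^3 + 2.19*t^2 - 3.72*t + 4.21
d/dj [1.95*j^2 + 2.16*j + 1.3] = 3.9*j + 2.16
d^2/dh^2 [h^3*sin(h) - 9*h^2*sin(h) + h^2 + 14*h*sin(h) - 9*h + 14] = -h^3*sin(h) + 9*h^2*sin(h) + 6*h^2*cos(h) - 8*h*sin(h) - 36*h*cos(h) - 18*sin(h) + 28*cos(h) + 2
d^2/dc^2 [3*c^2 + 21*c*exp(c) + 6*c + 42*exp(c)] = 21*c*exp(c) + 84*exp(c) + 6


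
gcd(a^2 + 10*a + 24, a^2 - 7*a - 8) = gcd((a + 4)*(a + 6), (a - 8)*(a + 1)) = 1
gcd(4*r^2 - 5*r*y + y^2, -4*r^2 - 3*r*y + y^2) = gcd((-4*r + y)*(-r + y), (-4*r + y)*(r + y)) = -4*r + y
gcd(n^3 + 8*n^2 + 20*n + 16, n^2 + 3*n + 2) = n + 2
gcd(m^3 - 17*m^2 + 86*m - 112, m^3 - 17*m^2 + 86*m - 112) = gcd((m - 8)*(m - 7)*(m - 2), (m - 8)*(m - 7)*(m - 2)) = m^3 - 17*m^2 + 86*m - 112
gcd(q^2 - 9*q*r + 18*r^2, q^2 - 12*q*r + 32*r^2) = 1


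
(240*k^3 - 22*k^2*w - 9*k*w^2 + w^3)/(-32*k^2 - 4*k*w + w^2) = (-30*k^2 - k*w + w^2)/(4*k + w)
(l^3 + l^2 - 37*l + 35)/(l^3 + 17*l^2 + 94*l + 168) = (l^2 - 6*l + 5)/(l^2 + 10*l + 24)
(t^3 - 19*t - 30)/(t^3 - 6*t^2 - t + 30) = (t + 3)/(t - 3)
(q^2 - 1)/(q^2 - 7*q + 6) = (q + 1)/(q - 6)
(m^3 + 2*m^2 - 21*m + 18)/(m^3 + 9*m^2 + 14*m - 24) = (m - 3)/(m + 4)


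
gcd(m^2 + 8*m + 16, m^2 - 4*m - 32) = m + 4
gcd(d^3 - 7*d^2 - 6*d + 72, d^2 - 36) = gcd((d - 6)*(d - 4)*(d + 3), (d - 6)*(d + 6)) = d - 6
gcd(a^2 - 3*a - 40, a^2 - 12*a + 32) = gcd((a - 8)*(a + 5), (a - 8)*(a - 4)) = a - 8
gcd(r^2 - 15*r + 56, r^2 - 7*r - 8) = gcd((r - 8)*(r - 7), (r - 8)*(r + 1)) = r - 8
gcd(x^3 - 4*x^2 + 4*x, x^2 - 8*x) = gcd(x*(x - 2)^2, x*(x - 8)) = x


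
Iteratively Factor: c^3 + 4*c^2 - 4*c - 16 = (c + 4)*(c^2 - 4) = (c + 2)*(c + 4)*(c - 2)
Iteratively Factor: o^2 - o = (o - 1)*(o)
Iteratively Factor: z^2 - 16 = (z + 4)*(z - 4)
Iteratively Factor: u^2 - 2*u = (u)*(u - 2)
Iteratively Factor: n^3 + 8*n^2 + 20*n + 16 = (n + 4)*(n^2 + 4*n + 4) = (n + 2)*(n + 4)*(n + 2)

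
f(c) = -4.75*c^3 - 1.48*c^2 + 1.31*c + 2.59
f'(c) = -14.25*c^2 - 2.96*c + 1.31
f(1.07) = -3.52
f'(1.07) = -18.17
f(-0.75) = 2.78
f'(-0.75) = -4.49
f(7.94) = -2458.00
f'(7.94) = -920.56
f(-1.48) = 12.81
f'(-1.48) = -25.52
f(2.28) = -58.42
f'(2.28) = -79.52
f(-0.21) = 2.29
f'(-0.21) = 1.30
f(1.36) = -10.31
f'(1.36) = -29.07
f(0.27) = 2.74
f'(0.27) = -0.53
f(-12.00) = 7981.75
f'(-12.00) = -2015.17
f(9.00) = -3568.25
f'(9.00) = -1179.58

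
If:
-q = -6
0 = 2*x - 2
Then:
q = 6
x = 1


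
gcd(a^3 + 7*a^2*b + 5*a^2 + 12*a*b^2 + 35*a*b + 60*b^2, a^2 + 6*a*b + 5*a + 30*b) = a + 5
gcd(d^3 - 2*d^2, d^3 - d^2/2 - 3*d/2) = d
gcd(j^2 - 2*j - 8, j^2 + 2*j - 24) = j - 4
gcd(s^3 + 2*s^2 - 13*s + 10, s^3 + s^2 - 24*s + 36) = s - 2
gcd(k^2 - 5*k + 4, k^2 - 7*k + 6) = k - 1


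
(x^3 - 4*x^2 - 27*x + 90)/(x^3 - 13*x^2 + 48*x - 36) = (x^2 + 2*x - 15)/(x^2 - 7*x + 6)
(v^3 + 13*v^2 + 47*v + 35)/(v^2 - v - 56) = (v^2 + 6*v + 5)/(v - 8)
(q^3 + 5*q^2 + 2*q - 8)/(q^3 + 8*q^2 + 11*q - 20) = (q + 2)/(q + 5)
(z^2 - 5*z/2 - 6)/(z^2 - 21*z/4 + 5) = 2*(2*z + 3)/(4*z - 5)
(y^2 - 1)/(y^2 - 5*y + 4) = (y + 1)/(y - 4)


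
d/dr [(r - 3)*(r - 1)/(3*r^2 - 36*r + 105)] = 8*(-r^2 + 8*r - 13)/(3*(r^4 - 24*r^3 + 214*r^2 - 840*r + 1225))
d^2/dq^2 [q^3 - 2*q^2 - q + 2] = 6*q - 4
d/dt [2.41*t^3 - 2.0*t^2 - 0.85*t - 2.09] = 7.23*t^2 - 4.0*t - 0.85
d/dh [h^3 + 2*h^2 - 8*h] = 3*h^2 + 4*h - 8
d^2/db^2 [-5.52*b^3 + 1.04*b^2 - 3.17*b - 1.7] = 2.08 - 33.12*b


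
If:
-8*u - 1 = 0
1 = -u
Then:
No Solution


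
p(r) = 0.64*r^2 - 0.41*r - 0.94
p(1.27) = -0.43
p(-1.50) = 1.12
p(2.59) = 2.29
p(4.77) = 11.67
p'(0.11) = -0.27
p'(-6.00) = -8.09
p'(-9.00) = -11.93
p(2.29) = 1.48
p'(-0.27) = -0.76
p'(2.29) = 2.52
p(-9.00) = 54.59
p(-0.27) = -0.78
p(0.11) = -0.98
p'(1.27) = 1.22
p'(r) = 1.28*r - 0.41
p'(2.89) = 3.29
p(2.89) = 3.22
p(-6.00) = 24.56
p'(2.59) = 2.91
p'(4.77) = 5.70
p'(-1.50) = -2.33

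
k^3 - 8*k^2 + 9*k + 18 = (k - 6)*(k - 3)*(k + 1)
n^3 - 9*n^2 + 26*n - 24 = (n - 4)*(n - 3)*(n - 2)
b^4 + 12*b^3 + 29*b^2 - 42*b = b*(b - 1)*(b + 6)*(b + 7)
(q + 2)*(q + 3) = q^2 + 5*q + 6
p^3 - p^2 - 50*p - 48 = (p - 8)*(p + 1)*(p + 6)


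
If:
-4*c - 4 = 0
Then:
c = -1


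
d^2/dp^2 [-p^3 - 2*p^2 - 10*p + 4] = -6*p - 4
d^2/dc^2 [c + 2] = 0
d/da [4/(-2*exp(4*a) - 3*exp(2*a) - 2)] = (32*exp(2*a) + 24)*exp(2*a)/(2*exp(4*a) + 3*exp(2*a) + 2)^2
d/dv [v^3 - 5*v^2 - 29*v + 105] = 3*v^2 - 10*v - 29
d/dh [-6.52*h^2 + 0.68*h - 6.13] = 0.68 - 13.04*h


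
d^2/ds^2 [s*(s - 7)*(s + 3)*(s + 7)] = 12*s^2 + 18*s - 98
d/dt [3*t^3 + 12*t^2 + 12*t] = 9*t^2 + 24*t + 12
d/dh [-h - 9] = -1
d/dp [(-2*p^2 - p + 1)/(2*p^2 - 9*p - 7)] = 4*(5*p^2 + 6*p + 4)/(4*p^4 - 36*p^3 + 53*p^2 + 126*p + 49)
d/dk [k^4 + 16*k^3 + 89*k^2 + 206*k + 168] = 4*k^3 + 48*k^2 + 178*k + 206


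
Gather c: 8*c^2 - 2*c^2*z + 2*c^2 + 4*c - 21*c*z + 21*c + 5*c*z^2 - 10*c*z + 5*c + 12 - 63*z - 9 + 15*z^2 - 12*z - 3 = c^2*(10 - 2*z) + c*(5*z^2 - 31*z + 30) + 15*z^2 - 75*z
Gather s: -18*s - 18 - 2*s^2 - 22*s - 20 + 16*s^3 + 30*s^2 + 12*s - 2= 16*s^3 + 28*s^2 - 28*s - 40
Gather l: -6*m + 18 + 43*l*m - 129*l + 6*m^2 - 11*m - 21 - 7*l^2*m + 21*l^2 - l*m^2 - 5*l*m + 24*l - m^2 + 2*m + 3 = l^2*(21 - 7*m) + l*(-m^2 + 38*m - 105) + 5*m^2 - 15*m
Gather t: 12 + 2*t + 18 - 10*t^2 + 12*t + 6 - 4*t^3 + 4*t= -4*t^3 - 10*t^2 + 18*t + 36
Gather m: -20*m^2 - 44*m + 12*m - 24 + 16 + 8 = -20*m^2 - 32*m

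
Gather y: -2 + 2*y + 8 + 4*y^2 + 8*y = 4*y^2 + 10*y + 6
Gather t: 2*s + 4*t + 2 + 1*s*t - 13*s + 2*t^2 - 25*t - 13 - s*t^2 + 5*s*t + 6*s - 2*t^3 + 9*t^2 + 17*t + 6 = -5*s - 2*t^3 + t^2*(11 - s) + t*(6*s - 4) - 5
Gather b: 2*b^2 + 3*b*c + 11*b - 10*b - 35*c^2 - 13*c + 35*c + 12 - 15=2*b^2 + b*(3*c + 1) - 35*c^2 + 22*c - 3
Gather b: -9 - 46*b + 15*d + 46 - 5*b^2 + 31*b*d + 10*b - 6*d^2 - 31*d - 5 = -5*b^2 + b*(31*d - 36) - 6*d^2 - 16*d + 32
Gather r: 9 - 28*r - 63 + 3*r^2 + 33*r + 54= 3*r^2 + 5*r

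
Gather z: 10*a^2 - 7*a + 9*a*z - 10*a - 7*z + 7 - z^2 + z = 10*a^2 - 17*a - z^2 + z*(9*a - 6) + 7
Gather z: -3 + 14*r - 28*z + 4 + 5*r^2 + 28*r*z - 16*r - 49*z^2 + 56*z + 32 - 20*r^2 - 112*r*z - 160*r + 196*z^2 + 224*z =-15*r^2 - 162*r + 147*z^2 + z*(252 - 84*r) + 33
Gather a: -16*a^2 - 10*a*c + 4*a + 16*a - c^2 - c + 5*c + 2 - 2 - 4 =-16*a^2 + a*(20 - 10*c) - c^2 + 4*c - 4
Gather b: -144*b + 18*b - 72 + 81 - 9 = -126*b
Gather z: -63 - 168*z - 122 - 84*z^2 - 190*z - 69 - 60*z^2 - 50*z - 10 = -144*z^2 - 408*z - 264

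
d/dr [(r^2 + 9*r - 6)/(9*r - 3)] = (3*r^2 - 2*r + 9)/(3*(9*r^2 - 6*r + 1))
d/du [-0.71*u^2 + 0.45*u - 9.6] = 0.45 - 1.42*u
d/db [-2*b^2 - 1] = -4*b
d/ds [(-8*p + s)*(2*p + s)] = -6*p + 2*s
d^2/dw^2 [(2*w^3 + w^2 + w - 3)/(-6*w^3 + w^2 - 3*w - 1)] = 4*(-24*w^6 + 396*w^4 - 54*w^3 + 93*w^2 - 45*w + 16)/(216*w^9 - 108*w^8 + 342*w^7 - w^6 + 135*w^5 + 84*w^4 + 27*w^3 + 24*w^2 + 9*w + 1)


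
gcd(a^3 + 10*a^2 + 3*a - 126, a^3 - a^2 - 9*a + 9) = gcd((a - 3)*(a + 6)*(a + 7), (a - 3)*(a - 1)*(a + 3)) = a - 3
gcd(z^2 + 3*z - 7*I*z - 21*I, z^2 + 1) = 1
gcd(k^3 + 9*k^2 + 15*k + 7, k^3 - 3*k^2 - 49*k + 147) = k + 7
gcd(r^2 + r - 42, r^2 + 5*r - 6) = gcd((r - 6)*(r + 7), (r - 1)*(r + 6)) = 1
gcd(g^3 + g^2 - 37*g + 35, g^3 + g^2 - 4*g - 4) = 1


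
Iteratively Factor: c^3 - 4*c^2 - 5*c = (c + 1)*(c^2 - 5*c) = c*(c + 1)*(c - 5)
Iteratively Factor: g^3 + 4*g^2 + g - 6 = (g - 1)*(g^2 + 5*g + 6) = (g - 1)*(g + 2)*(g + 3)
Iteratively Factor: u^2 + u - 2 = (u - 1)*(u + 2)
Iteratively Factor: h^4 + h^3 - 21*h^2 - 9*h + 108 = (h - 3)*(h^3 + 4*h^2 - 9*h - 36) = (h - 3)*(h + 4)*(h^2 - 9) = (h - 3)^2*(h + 4)*(h + 3)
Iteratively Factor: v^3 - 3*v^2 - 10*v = (v + 2)*(v^2 - 5*v) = v*(v + 2)*(v - 5)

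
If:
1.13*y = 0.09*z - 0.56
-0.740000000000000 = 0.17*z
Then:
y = -0.84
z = -4.35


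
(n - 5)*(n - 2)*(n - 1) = n^3 - 8*n^2 + 17*n - 10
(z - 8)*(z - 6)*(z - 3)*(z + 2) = z^4 - 15*z^3 + 56*z^2 + 36*z - 288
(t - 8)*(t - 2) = t^2 - 10*t + 16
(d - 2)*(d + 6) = d^2 + 4*d - 12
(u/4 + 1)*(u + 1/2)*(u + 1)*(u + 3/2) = u^4/4 + 7*u^3/4 + 59*u^2/16 + 47*u/16 + 3/4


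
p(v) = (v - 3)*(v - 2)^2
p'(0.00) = 16.00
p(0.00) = -12.00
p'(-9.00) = 385.00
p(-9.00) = -1452.00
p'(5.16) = 23.64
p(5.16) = 21.57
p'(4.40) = 12.48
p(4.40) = 8.06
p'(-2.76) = 77.49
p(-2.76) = -130.51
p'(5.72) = 34.08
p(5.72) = 37.64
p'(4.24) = 10.57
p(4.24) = 6.22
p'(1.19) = 3.59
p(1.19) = -1.19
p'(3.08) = 1.34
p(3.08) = 0.09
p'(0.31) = 11.95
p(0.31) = -7.68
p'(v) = (v - 3)*(2*v - 4) + (v - 2)^2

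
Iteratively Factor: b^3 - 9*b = (b + 3)*(b^2 - 3*b) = (b - 3)*(b + 3)*(b)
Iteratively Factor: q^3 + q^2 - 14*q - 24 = (q - 4)*(q^2 + 5*q + 6) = (q - 4)*(q + 2)*(q + 3)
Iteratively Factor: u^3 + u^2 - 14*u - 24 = (u + 3)*(u^2 - 2*u - 8) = (u + 2)*(u + 3)*(u - 4)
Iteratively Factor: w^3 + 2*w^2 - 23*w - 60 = (w + 3)*(w^2 - w - 20) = (w - 5)*(w + 3)*(w + 4)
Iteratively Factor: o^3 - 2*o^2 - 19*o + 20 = (o - 1)*(o^2 - o - 20) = (o - 5)*(o - 1)*(o + 4)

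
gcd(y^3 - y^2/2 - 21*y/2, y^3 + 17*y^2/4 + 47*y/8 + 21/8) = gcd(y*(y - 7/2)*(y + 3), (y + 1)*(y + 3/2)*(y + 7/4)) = 1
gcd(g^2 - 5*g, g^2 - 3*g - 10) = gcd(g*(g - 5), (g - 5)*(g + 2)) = g - 5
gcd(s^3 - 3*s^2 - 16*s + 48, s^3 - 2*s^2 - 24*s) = s + 4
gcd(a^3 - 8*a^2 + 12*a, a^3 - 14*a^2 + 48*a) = a^2 - 6*a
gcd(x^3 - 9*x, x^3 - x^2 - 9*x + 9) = x^2 - 9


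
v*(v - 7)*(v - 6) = v^3 - 13*v^2 + 42*v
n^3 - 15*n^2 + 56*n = n*(n - 8)*(n - 7)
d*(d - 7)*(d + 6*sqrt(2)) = d^3 - 7*d^2 + 6*sqrt(2)*d^2 - 42*sqrt(2)*d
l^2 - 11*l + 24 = (l - 8)*(l - 3)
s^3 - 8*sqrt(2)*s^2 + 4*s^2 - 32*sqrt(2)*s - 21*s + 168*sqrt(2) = (s - 3)*(s + 7)*(s - 8*sqrt(2))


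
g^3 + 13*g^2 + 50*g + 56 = (g + 2)*(g + 4)*(g + 7)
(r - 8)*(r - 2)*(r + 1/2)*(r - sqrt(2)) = r^4 - 19*r^3/2 - sqrt(2)*r^3 + 11*r^2 + 19*sqrt(2)*r^2/2 - 11*sqrt(2)*r + 8*r - 8*sqrt(2)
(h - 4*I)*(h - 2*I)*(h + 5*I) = h^3 - I*h^2 + 22*h - 40*I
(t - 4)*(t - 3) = t^2 - 7*t + 12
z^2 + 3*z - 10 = (z - 2)*(z + 5)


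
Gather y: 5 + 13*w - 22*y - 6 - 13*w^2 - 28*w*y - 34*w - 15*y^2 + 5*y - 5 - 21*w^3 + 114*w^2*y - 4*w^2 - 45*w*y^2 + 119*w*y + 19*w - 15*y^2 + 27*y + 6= -21*w^3 - 17*w^2 - 2*w + y^2*(-45*w - 30) + y*(114*w^2 + 91*w + 10)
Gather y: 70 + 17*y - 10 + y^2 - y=y^2 + 16*y + 60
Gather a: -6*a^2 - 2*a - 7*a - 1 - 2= -6*a^2 - 9*a - 3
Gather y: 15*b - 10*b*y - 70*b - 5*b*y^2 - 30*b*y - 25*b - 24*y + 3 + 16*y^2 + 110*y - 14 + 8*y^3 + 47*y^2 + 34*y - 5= -80*b + 8*y^3 + y^2*(63 - 5*b) + y*(120 - 40*b) - 16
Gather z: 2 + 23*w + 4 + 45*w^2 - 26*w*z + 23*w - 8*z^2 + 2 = 45*w^2 - 26*w*z + 46*w - 8*z^2 + 8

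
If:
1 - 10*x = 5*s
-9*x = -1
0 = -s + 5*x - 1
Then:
No Solution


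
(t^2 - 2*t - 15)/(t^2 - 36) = (t^2 - 2*t - 15)/(t^2 - 36)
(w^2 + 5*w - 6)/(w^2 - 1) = (w + 6)/(w + 1)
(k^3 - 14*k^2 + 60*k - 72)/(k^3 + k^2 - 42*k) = (k^2 - 8*k + 12)/(k*(k + 7))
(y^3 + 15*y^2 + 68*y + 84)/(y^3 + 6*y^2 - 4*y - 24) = (y + 7)/(y - 2)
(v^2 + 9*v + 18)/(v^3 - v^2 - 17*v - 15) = (v + 6)/(v^2 - 4*v - 5)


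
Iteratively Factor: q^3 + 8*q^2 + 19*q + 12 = (q + 4)*(q^2 + 4*q + 3) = (q + 3)*(q + 4)*(q + 1)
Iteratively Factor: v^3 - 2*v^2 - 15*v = (v + 3)*(v^2 - 5*v) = (v - 5)*(v + 3)*(v)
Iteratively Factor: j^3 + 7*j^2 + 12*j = (j + 3)*(j^2 + 4*j) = j*(j + 3)*(j + 4)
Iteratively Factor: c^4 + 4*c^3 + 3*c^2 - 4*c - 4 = (c + 1)*(c^3 + 3*c^2 - 4) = (c - 1)*(c + 1)*(c^2 + 4*c + 4) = (c - 1)*(c + 1)*(c + 2)*(c + 2)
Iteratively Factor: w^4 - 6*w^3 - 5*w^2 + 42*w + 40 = (w - 5)*(w^3 - w^2 - 10*w - 8) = (w - 5)*(w + 1)*(w^2 - 2*w - 8) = (w - 5)*(w + 1)*(w + 2)*(w - 4)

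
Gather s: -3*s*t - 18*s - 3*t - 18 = s*(-3*t - 18) - 3*t - 18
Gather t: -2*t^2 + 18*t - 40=-2*t^2 + 18*t - 40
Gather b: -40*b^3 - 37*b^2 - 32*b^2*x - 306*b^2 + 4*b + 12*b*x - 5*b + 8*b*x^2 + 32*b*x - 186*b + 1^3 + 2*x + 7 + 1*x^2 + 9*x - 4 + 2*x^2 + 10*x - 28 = -40*b^3 + b^2*(-32*x - 343) + b*(8*x^2 + 44*x - 187) + 3*x^2 + 21*x - 24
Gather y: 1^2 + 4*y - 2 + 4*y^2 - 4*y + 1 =4*y^2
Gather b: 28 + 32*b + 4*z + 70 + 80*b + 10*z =112*b + 14*z + 98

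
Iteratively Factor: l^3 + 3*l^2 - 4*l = (l - 1)*(l^2 + 4*l) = (l - 1)*(l + 4)*(l)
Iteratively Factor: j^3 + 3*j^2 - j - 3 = (j + 1)*(j^2 + 2*j - 3) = (j + 1)*(j + 3)*(j - 1)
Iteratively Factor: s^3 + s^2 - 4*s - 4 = (s + 2)*(s^2 - s - 2) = (s - 2)*(s + 2)*(s + 1)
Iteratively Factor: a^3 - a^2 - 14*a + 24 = (a + 4)*(a^2 - 5*a + 6) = (a - 3)*(a + 4)*(a - 2)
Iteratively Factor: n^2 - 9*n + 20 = (n - 4)*(n - 5)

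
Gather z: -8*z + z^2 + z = z^2 - 7*z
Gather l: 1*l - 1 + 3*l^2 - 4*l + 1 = 3*l^2 - 3*l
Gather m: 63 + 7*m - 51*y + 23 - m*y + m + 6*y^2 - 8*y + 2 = m*(8 - y) + 6*y^2 - 59*y + 88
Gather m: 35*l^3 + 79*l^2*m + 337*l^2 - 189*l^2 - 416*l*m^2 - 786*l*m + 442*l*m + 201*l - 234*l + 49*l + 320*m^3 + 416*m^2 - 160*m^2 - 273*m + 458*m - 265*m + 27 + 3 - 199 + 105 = 35*l^3 + 148*l^2 + 16*l + 320*m^3 + m^2*(256 - 416*l) + m*(79*l^2 - 344*l - 80) - 64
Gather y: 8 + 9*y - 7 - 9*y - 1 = 0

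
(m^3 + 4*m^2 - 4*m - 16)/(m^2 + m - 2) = (m^2 + 2*m - 8)/(m - 1)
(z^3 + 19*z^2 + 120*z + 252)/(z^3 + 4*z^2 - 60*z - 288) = (z + 7)/(z - 8)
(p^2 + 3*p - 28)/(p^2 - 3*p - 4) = (p + 7)/(p + 1)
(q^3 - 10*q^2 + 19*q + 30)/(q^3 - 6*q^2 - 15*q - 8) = (q^2 - 11*q + 30)/(q^2 - 7*q - 8)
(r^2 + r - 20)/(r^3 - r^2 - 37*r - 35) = (r - 4)/(r^2 - 6*r - 7)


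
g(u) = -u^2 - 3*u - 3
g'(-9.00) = 15.00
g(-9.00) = -57.00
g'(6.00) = -15.00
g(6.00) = -57.00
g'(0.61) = -4.22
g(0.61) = -5.20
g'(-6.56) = 10.12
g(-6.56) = -26.35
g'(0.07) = -3.14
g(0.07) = -3.21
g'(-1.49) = -0.02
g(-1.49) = -0.75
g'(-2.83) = 2.66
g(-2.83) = -2.52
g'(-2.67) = 2.34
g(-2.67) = -2.12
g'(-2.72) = 2.44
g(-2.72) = -2.24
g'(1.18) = -5.36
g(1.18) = -7.93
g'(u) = -2*u - 3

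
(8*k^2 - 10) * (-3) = 30 - 24*k^2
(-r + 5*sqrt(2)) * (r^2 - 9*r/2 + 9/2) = -r^3 + 9*r^2/2 + 5*sqrt(2)*r^2 - 45*sqrt(2)*r/2 - 9*r/2 + 45*sqrt(2)/2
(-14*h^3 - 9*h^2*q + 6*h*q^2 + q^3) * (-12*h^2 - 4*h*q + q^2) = 168*h^5 + 164*h^4*q - 50*h^3*q^2 - 45*h^2*q^3 + 2*h*q^4 + q^5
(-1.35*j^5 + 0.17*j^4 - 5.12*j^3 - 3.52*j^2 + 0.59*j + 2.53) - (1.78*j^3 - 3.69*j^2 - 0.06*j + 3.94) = -1.35*j^5 + 0.17*j^4 - 6.9*j^3 + 0.17*j^2 + 0.65*j - 1.41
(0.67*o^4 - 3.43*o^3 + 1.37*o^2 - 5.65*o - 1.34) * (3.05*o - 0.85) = 2.0435*o^5 - 11.031*o^4 + 7.094*o^3 - 18.397*o^2 + 0.7155*o + 1.139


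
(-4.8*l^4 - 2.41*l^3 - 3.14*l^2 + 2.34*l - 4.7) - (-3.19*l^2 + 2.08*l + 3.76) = -4.8*l^4 - 2.41*l^3 + 0.0499999999999998*l^2 + 0.26*l - 8.46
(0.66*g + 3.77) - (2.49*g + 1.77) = 2.0 - 1.83*g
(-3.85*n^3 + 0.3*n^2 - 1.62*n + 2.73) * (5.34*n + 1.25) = -20.559*n^4 - 3.2105*n^3 - 8.2758*n^2 + 12.5532*n + 3.4125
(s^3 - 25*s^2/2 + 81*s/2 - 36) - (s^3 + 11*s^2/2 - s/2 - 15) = -18*s^2 + 41*s - 21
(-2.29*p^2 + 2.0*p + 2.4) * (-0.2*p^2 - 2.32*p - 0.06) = 0.458*p^4 + 4.9128*p^3 - 4.9826*p^2 - 5.688*p - 0.144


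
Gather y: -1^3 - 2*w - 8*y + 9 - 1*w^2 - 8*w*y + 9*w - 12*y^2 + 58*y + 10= -w^2 + 7*w - 12*y^2 + y*(50 - 8*w) + 18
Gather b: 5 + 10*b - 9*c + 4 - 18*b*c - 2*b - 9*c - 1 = b*(8 - 18*c) - 18*c + 8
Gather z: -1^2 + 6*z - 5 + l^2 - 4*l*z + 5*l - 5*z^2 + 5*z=l^2 + 5*l - 5*z^2 + z*(11 - 4*l) - 6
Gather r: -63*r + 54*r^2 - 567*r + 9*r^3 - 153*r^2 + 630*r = 9*r^3 - 99*r^2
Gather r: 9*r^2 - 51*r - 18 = 9*r^2 - 51*r - 18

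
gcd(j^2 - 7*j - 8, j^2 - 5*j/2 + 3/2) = 1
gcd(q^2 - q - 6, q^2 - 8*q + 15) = q - 3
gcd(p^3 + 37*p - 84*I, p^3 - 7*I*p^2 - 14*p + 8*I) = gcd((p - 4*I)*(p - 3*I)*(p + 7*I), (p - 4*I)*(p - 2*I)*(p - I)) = p - 4*I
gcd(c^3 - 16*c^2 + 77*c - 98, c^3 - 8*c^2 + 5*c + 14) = c^2 - 9*c + 14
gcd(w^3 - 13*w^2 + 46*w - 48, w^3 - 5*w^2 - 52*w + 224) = w - 8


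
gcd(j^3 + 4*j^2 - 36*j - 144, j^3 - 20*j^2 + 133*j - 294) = j - 6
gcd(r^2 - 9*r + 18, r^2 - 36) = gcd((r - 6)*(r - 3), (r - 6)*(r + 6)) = r - 6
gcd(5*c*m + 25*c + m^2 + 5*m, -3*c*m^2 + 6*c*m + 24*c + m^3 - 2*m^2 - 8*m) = 1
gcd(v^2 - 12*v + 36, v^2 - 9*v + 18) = v - 6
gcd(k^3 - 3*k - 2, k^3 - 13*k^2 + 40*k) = 1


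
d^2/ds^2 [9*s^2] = 18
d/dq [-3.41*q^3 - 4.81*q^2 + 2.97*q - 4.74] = -10.23*q^2 - 9.62*q + 2.97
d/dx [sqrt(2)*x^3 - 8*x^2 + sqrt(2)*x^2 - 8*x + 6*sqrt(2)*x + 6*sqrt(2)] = 3*sqrt(2)*x^2 - 16*x + 2*sqrt(2)*x - 8 + 6*sqrt(2)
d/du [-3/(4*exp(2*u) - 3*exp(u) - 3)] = (24*exp(u) - 9)*exp(u)/(-4*exp(2*u) + 3*exp(u) + 3)^2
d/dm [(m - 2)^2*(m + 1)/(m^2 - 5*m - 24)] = (m^4 - 10*m^3 - 57*m^2 + 136*m + 20)/(m^4 - 10*m^3 - 23*m^2 + 240*m + 576)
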